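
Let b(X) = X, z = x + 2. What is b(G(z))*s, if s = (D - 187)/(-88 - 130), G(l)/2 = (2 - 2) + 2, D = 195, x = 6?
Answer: -16/109 ≈ -0.14679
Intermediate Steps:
z = 8 (z = 6 + 2 = 8)
G(l) = 4 (G(l) = 2*((2 - 2) + 2) = 2*(0 + 2) = 2*2 = 4)
s = -4/109 (s = (195 - 187)/(-88 - 130) = 8/(-218) = 8*(-1/218) = -4/109 ≈ -0.036697)
b(G(z))*s = 4*(-4/109) = -16/109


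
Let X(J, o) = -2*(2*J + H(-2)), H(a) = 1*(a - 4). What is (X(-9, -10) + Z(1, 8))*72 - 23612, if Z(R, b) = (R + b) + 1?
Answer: -19436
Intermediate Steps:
H(a) = -4 + a (H(a) = 1*(-4 + a) = -4 + a)
Z(R, b) = 1 + R + b
X(J, o) = 12 - 4*J (X(J, o) = -2*(2*J + (-4 - 2)) = -2*(2*J - 6) = -2*(-6 + 2*J) = 12 - 4*J)
(X(-9, -10) + Z(1, 8))*72 - 23612 = ((12 - 4*(-9)) + (1 + 1 + 8))*72 - 23612 = ((12 + 36) + 10)*72 - 23612 = (48 + 10)*72 - 23612 = 58*72 - 23612 = 4176 - 23612 = -19436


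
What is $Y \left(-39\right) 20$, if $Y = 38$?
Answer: $-29640$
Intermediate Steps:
$Y \left(-39\right) 20 = 38 \left(-39\right) 20 = \left(-1482\right) 20 = -29640$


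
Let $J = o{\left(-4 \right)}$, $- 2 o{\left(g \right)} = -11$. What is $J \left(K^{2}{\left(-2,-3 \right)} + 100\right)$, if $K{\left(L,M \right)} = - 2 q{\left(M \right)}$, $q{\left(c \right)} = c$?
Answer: $748$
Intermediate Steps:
$o{\left(g \right)} = \frac{11}{2}$ ($o{\left(g \right)} = \left(- \frac{1}{2}\right) \left(-11\right) = \frac{11}{2}$)
$K{\left(L,M \right)} = - 2 M$
$J = \frac{11}{2} \approx 5.5$
$J \left(K^{2}{\left(-2,-3 \right)} + 100\right) = \frac{11 \left(\left(\left(-2\right) \left(-3\right)\right)^{2} + 100\right)}{2} = \frac{11 \left(6^{2} + 100\right)}{2} = \frac{11 \left(36 + 100\right)}{2} = \frac{11}{2} \cdot 136 = 748$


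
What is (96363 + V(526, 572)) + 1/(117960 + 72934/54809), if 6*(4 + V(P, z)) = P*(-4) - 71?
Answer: 310325129229900/3232671287 ≈ 95997.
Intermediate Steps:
V(P, z) = -95/6 - 2*P/3 (V(P, z) = -4 + (P*(-4) - 71)/6 = -4 + (-4*P - 71)/6 = -4 + (-71 - 4*P)/6 = -4 + (-71/6 - 2*P/3) = -95/6 - 2*P/3)
(96363 + V(526, 572)) + 1/(117960 + 72934/54809) = (96363 + (-95/6 - 2/3*526)) + 1/(117960 + 72934/54809) = (96363 + (-95/6 - 1052/3)) + 1/(117960 + 72934*(1/54809)) = (96363 - 733/2) + 1/(117960 + 72934/54809) = 191993/2 + 1/(6465342574/54809) = 191993/2 + 54809/6465342574 = 310325129229900/3232671287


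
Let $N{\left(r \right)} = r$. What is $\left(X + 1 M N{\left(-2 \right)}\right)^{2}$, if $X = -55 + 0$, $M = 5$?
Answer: $4225$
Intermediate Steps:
$X = -55$
$\left(X + 1 M N{\left(-2 \right)}\right)^{2} = \left(-55 + 1 \cdot 5 \left(-2\right)\right)^{2} = \left(-55 + 5 \left(-2\right)\right)^{2} = \left(-55 - 10\right)^{2} = \left(-65\right)^{2} = 4225$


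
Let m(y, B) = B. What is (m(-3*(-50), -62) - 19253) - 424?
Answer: -19739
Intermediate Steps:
(m(-3*(-50), -62) - 19253) - 424 = (-62 - 19253) - 424 = -19315 - 424 = -19739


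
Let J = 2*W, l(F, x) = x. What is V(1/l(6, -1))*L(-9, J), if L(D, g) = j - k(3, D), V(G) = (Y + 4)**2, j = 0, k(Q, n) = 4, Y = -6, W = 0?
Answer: -16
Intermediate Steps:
J = 0 (J = 2*0 = 0)
V(G) = 4 (V(G) = (-6 + 4)**2 = (-2)**2 = 4)
L(D, g) = -4 (L(D, g) = 0 - 1*4 = 0 - 4 = -4)
V(1/l(6, -1))*L(-9, J) = 4*(-4) = -16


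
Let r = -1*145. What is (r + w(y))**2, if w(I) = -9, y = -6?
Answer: 23716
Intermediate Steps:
r = -145
(r + w(y))**2 = (-145 - 9)**2 = (-154)**2 = 23716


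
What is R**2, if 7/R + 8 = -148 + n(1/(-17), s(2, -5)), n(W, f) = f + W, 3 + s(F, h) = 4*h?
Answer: 14161/9265936 ≈ 0.0015283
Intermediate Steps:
s(F, h) = -3 + 4*h
n(W, f) = W + f
R = -119/3044 (R = 7/(-8 + (-148 + (1/(-17) + (-3 + 4*(-5))))) = 7/(-8 + (-148 + (-1/17 + (-3 - 20)))) = 7/(-8 + (-148 + (-1/17 - 23))) = 7/(-8 + (-148 - 392/17)) = 7/(-8 - 2908/17) = 7/(-3044/17) = 7*(-17/3044) = -119/3044 ≈ -0.039093)
R**2 = (-119/3044)**2 = 14161/9265936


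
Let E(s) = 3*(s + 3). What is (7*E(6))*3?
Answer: 567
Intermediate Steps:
E(s) = 9 + 3*s (E(s) = 3*(3 + s) = 9 + 3*s)
(7*E(6))*3 = (7*(9 + 3*6))*3 = (7*(9 + 18))*3 = (7*27)*3 = 189*3 = 567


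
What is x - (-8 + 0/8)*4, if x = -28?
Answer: 4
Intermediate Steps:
x - (-8 + 0/8)*4 = -28 - (-8 + 0/8)*4 = -28 - (-8 + 0*(⅛))*4 = -28 - (-8 + 0)*4 = -28 - (-8)*4 = -28 - 1*(-32) = -28 + 32 = 4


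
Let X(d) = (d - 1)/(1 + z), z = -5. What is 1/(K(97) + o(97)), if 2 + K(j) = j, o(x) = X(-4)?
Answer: 4/385 ≈ 0.010390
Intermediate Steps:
X(d) = 1/4 - d/4 (X(d) = (d - 1)/(1 - 5) = (-1 + d)/(-4) = (-1 + d)*(-1/4) = 1/4 - d/4)
o(x) = 5/4 (o(x) = 1/4 - 1/4*(-4) = 1/4 + 1 = 5/4)
K(j) = -2 + j
1/(K(97) + o(97)) = 1/((-2 + 97) + 5/4) = 1/(95 + 5/4) = 1/(385/4) = 4/385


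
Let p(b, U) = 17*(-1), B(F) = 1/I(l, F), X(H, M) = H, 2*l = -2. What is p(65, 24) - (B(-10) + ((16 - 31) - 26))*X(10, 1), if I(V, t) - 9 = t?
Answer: 403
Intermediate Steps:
l = -1 (l = (½)*(-2) = -1)
I(V, t) = 9 + t
B(F) = 1/(9 + F)
p(b, U) = -17
p(65, 24) - (B(-10) + ((16 - 31) - 26))*X(10, 1) = -17 - (1/(9 - 10) + ((16 - 31) - 26))*10 = -17 - (1/(-1) + (-15 - 26))*10 = -17 - (-1 - 41)*10 = -17 - (-42)*10 = -17 - 1*(-420) = -17 + 420 = 403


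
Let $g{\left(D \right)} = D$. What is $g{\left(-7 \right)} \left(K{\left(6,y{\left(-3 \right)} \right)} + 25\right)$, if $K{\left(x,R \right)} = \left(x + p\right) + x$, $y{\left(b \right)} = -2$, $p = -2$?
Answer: $-245$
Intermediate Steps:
$K{\left(x,R \right)} = -2 + 2 x$ ($K{\left(x,R \right)} = \left(x - 2\right) + x = \left(-2 + x\right) + x = -2 + 2 x$)
$g{\left(-7 \right)} \left(K{\left(6,y{\left(-3 \right)} \right)} + 25\right) = - 7 \left(\left(-2 + 2 \cdot 6\right) + 25\right) = - 7 \left(\left(-2 + 12\right) + 25\right) = - 7 \left(10 + 25\right) = \left(-7\right) 35 = -245$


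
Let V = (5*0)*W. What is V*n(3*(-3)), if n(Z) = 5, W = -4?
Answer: 0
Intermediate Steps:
V = 0 (V = (5*0)*(-4) = 0*(-4) = 0)
V*n(3*(-3)) = 0*5 = 0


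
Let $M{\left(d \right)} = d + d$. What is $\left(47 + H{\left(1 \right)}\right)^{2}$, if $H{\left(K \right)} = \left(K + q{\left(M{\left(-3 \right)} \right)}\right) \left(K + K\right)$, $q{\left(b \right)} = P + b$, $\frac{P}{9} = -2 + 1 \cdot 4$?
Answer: $5329$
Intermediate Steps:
$M{\left(d \right)} = 2 d$
$P = 18$ ($P = 9 \left(-2 + 1 \cdot 4\right) = 9 \left(-2 + 4\right) = 9 \cdot 2 = 18$)
$q{\left(b \right)} = 18 + b$
$H{\left(K \right)} = 2 K \left(12 + K\right)$ ($H{\left(K \right)} = \left(K + \left(18 + 2 \left(-3\right)\right)\right) \left(K + K\right) = \left(K + \left(18 - 6\right)\right) 2 K = \left(K + 12\right) 2 K = \left(12 + K\right) 2 K = 2 K \left(12 + K\right)$)
$\left(47 + H{\left(1 \right)}\right)^{2} = \left(47 + 2 \cdot 1 \left(12 + 1\right)\right)^{2} = \left(47 + 2 \cdot 1 \cdot 13\right)^{2} = \left(47 + 26\right)^{2} = 73^{2} = 5329$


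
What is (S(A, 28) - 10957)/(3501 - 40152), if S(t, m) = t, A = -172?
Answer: 11129/36651 ≈ 0.30365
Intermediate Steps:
(S(A, 28) - 10957)/(3501 - 40152) = (-172 - 10957)/(3501 - 40152) = -11129/(-36651) = -11129*(-1/36651) = 11129/36651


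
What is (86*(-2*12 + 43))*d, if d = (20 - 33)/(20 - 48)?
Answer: 10621/14 ≈ 758.64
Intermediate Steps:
d = 13/28 (d = -13/(-28) = -13*(-1/28) = 13/28 ≈ 0.46429)
(86*(-2*12 + 43))*d = (86*(-2*12 + 43))*(13/28) = (86*(-24 + 43))*(13/28) = (86*19)*(13/28) = 1634*(13/28) = 10621/14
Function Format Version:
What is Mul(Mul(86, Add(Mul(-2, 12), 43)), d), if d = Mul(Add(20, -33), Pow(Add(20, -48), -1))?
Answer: Rational(10621, 14) ≈ 758.64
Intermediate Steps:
d = Rational(13, 28) (d = Mul(-13, Pow(-28, -1)) = Mul(-13, Rational(-1, 28)) = Rational(13, 28) ≈ 0.46429)
Mul(Mul(86, Add(Mul(-2, 12), 43)), d) = Mul(Mul(86, Add(Mul(-2, 12), 43)), Rational(13, 28)) = Mul(Mul(86, Add(-24, 43)), Rational(13, 28)) = Mul(Mul(86, 19), Rational(13, 28)) = Mul(1634, Rational(13, 28)) = Rational(10621, 14)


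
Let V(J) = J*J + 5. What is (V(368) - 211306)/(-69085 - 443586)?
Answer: 75877/512671 ≈ 0.14800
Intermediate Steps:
V(J) = 5 + J² (V(J) = J² + 5 = 5 + J²)
(V(368) - 211306)/(-69085 - 443586) = ((5 + 368²) - 211306)/(-69085 - 443586) = ((5 + 135424) - 211306)/(-512671) = (135429 - 211306)*(-1/512671) = -75877*(-1/512671) = 75877/512671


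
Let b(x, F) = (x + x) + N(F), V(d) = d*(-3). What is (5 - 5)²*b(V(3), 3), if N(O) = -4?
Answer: 0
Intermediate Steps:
V(d) = -3*d
b(x, F) = -4 + 2*x (b(x, F) = (x + x) - 4 = 2*x - 4 = -4 + 2*x)
(5 - 5)²*b(V(3), 3) = (5 - 5)²*(-4 + 2*(-3*3)) = 0²*(-4 + 2*(-9)) = 0*(-4 - 18) = 0*(-22) = 0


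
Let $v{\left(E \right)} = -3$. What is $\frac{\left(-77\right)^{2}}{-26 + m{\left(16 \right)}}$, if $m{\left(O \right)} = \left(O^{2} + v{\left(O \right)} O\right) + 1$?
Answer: $\frac{5929}{183} \approx 32.399$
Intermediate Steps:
$m{\left(O \right)} = 1 + O^{2} - 3 O$ ($m{\left(O \right)} = \left(O^{2} - 3 O\right) + 1 = 1 + O^{2} - 3 O$)
$\frac{\left(-77\right)^{2}}{-26 + m{\left(16 \right)}} = \frac{\left(-77\right)^{2}}{-26 + \left(1 + 16^{2} - 48\right)} = \frac{5929}{-26 + \left(1 + 256 - 48\right)} = \frac{5929}{-26 + 209} = \frac{5929}{183}$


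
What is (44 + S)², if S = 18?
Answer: 3844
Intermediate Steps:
(44 + S)² = (44 + 18)² = 62² = 3844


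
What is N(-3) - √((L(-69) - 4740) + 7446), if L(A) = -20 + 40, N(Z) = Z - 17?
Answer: -20 - √2726 ≈ -72.211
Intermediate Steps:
N(Z) = -17 + Z
L(A) = 20
N(-3) - √((L(-69) - 4740) + 7446) = (-17 - 3) - √((20 - 4740) + 7446) = -20 - √(-4720 + 7446) = -20 - √2726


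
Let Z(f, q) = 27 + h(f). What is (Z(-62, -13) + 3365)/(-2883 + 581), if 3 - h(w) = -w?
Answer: -3333/2302 ≈ -1.4479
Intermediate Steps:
h(w) = 3 + w (h(w) = 3 - (-1)*w = 3 + w)
Z(f, q) = 30 + f (Z(f, q) = 27 + (3 + f) = 30 + f)
(Z(-62, -13) + 3365)/(-2883 + 581) = ((30 - 62) + 3365)/(-2883 + 581) = (-32 + 3365)/(-2302) = 3333*(-1/2302) = -3333/2302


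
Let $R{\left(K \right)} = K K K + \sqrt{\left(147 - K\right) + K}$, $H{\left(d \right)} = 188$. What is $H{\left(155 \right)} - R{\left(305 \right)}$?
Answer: $-28372437 - 7 \sqrt{3} \approx -2.8372 \cdot 10^{7}$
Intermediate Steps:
$R{\left(K \right)} = K^{3} + 7 \sqrt{3}$ ($R{\left(K \right)} = K^{2} K + \sqrt{147} = K^{3} + 7 \sqrt{3}$)
$H{\left(155 \right)} - R{\left(305 \right)} = 188 - \left(305^{3} + 7 \sqrt{3}\right) = 188 - \left(28372625 + 7 \sqrt{3}\right) = -28372437 - 7 \sqrt{3}$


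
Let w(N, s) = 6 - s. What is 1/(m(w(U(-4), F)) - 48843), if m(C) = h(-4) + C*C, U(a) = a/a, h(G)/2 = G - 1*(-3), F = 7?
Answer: -1/48844 ≈ -2.0473e-5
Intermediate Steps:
h(G) = 6 + 2*G (h(G) = 2*(G - 1*(-3)) = 2*(G + 3) = 2*(3 + G) = 6 + 2*G)
U(a) = 1
m(C) = -2 + C**2 (m(C) = (6 + 2*(-4)) + C*C = (6 - 8) + C**2 = -2 + C**2)
1/(m(w(U(-4), F)) - 48843) = 1/((-2 + (6 - 1*7)**2) - 48843) = 1/((-2 + (6 - 7)**2) - 48843) = 1/((-2 + (-1)**2) - 48843) = 1/((-2 + 1) - 48843) = 1/(-1 - 48843) = 1/(-48844) = -1/48844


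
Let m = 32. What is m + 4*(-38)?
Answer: -120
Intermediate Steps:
m + 4*(-38) = 32 + 4*(-38) = 32 - 152 = -120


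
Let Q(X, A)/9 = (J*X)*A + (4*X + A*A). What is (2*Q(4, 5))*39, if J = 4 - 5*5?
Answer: -266058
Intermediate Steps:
J = -21 (J = 4 - 25 = -21)
Q(X, A) = 9*A² + 36*X - 189*A*X (Q(X, A) = 9*((-21*X)*A + (4*X + A*A)) = 9*(-21*A*X + (4*X + A²)) = 9*(-21*A*X + (A² + 4*X)) = 9*(A² + 4*X - 21*A*X) = 9*A² + 36*X - 189*A*X)
(2*Q(4, 5))*39 = (2*(9*5² + 36*4 - 189*5*4))*39 = (2*(9*25 + 144 - 3780))*39 = (2*(225 + 144 - 3780))*39 = (2*(-3411))*39 = -6822*39 = -266058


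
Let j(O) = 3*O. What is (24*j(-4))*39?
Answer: -11232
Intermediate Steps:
(24*j(-4))*39 = (24*(3*(-4)))*39 = (24*(-12))*39 = -288*39 = -11232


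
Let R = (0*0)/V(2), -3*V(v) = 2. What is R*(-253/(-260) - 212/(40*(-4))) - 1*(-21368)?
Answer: 21368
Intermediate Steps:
V(v) = -⅔ (V(v) = -⅓*2 = -⅔)
R = 0 (R = (0*0)/(-⅔) = 0*(-3/2) = 0)
R*(-253/(-260) - 212/(40*(-4))) - 1*(-21368) = 0*(-253/(-260) - 212/(40*(-4))) - 1*(-21368) = 0*(-253*(-1/260) - 212/(-160)) + 21368 = 0*(253/260 - 212*(-1/160)) + 21368 = 0*(253/260 + 53/40) + 21368 = 0*(239/104) + 21368 = 0 + 21368 = 21368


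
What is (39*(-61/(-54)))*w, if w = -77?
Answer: -61061/18 ≈ -3392.3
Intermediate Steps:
(39*(-61/(-54)))*w = (39*(-61/(-54)))*(-77) = (39*(-61*(-1/54)))*(-77) = (39*(61/54))*(-77) = (793/18)*(-77) = -61061/18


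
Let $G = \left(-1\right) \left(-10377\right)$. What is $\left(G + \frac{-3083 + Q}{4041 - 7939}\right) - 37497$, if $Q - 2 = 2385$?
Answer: $- \frac{52856532}{1949} \approx -27120.0$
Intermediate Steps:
$Q = 2387$ ($Q = 2 + 2385 = 2387$)
$G = 10377$
$\left(G + \frac{-3083 + Q}{4041 - 7939}\right) - 37497 = \left(10377 + \frac{-3083 + 2387}{4041 - 7939}\right) - 37497 = \left(10377 - \frac{696}{-3898}\right) - 37497 = \left(10377 - - \frac{348}{1949}\right) - 37497 = \left(10377 + \frac{348}{1949}\right) - 37497 = \frac{20225121}{1949} - 37497 = - \frac{52856532}{1949}$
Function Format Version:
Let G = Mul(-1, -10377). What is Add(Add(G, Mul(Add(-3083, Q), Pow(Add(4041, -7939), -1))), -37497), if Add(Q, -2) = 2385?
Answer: Rational(-52856532, 1949) ≈ -27120.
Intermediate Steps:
Q = 2387 (Q = Add(2, 2385) = 2387)
G = 10377
Add(Add(G, Mul(Add(-3083, Q), Pow(Add(4041, -7939), -1))), -37497) = Add(Add(10377, Mul(Add(-3083, 2387), Pow(Add(4041, -7939), -1))), -37497) = Add(Add(10377, Mul(-696, Pow(-3898, -1))), -37497) = Add(Add(10377, Mul(-696, Rational(-1, 3898))), -37497) = Add(Add(10377, Rational(348, 1949)), -37497) = Add(Rational(20225121, 1949), -37497) = Rational(-52856532, 1949)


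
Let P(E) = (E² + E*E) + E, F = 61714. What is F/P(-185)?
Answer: 61714/68265 ≈ 0.90404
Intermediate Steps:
P(E) = E + 2*E² (P(E) = (E² + E²) + E = 2*E² + E = E + 2*E²)
F/P(-185) = 61714/((-185*(1 + 2*(-185)))) = 61714/((-185*(1 - 370))) = 61714/((-185*(-369))) = 61714/68265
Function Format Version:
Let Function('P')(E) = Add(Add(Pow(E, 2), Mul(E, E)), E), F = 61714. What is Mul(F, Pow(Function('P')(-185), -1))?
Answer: Rational(61714, 68265) ≈ 0.90404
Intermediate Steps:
Function('P')(E) = Add(E, Mul(2, Pow(E, 2))) (Function('P')(E) = Add(Add(Pow(E, 2), Pow(E, 2)), E) = Add(Mul(2, Pow(E, 2)), E) = Add(E, Mul(2, Pow(E, 2))))
Mul(F, Pow(Function('P')(-185), -1)) = Mul(61714, Pow(Mul(-185, Add(1, Mul(2, -185))), -1)) = Mul(61714, Pow(Mul(-185, Add(1, -370)), -1)) = Mul(61714, Pow(Mul(-185, -369), -1)) = Mul(61714, Pow(68265, -1)) = Mul(61714, Rational(1, 68265)) = Rational(61714, 68265)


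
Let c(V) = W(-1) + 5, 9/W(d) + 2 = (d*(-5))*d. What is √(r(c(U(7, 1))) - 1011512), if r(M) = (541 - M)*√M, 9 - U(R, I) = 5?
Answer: √(-49564088 + 3761*√182)/7 ≈ 1005.2*I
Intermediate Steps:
U(R, I) = 4 (U(R, I) = 9 - 1*5 = 9 - 5 = 4)
W(d) = 9/(-2 - 5*d²) (W(d) = 9/(-2 + (d*(-5))*d) = 9/(-2 + (-5*d)*d) = 9/(-2 - 5*d²))
c(V) = 26/7 (c(V) = -9/(2 + 5*(-1)²) + 5 = -9/(2 + 5*1) + 5 = -9/(2 + 5) + 5 = -9/7 + 5 = 26/7)
r(M) = √M*(541 - M)
√(r(c(U(7, 1))) - 1011512) = √(√(26/7)*(541 - 1*26/7) - 1011512) = √((√182/7)*(541 - 26/7) - 1011512) = √((√182/7)*(3761/7) - 1011512) = √(3761*√182/49 - 1011512) = √(-1011512 + 3761*√182/49)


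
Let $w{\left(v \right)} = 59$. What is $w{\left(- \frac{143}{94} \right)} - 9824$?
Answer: $-9765$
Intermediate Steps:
$w{\left(- \frac{143}{94} \right)} - 9824 = 59 - 9824 = -9765$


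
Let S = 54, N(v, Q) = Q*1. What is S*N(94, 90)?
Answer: 4860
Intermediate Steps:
N(v, Q) = Q
S*N(94, 90) = 54*90 = 4860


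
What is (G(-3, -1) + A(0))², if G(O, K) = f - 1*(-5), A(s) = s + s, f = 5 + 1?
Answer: 121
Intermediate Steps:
f = 6
A(s) = 2*s
G(O, K) = 11 (G(O, K) = 6 - 1*(-5) = 6 + 5 = 11)
(G(-3, -1) + A(0))² = (11 + 2*0)² = (11 + 0)² = 11² = 121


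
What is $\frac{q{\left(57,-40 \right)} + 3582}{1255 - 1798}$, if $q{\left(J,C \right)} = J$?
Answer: $- \frac{1213}{181} \approx -6.7017$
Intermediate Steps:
$\frac{q{\left(57,-40 \right)} + 3582}{1255 - 1798} = \frac{57 + 3582}{1255 - 1798} = \frac{3639}{1255 - 1798} = \frac{3639}{-543} = 3639 \left(- \frac{1}{543}\right) = - \frac{1213}{181}$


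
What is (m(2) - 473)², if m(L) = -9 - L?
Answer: 234256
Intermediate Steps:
(m(2) - 473)² = ((-9 - 1*2) - 473)² = ((-9 - 2) - 473)² = (-11 - 473)² = (-484)² = 234256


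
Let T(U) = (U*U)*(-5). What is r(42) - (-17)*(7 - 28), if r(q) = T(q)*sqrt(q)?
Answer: -357 - 8820*sqrt(42) ≈ -57517.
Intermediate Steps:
T(U) = -5*U**2 (T(U) = U**2*(-5) = -5*U**2)
r(q) = -5*q**(5/2) (r(q) = (-5*q**2)*sqrt(q) = -5*q**(5/2))
r(42) - (-17)*(7 - 28) = -8820*sqrt(42) - (-17)*(7 - 28) = -8820*sqrt(42) - (-17)*(-21) = -8820*sqrt(42) - 1*357 = -8820*sqrt(42) - 357 = -357 - 8820*sqrt(42)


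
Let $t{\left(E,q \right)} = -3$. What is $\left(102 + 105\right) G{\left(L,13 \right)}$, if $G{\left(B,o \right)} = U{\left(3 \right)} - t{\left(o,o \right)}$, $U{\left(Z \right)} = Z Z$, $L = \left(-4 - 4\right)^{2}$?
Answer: $2484$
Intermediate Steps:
$L = 64$ ($L = \left(-8\right)^{2} = 64$)
$U{\left(Z \right)} = Z^{2}$
$G{\left(B,o \right)} = 12$ ($G{\left(B,o \right)} = 3^{2} - -3 = 9 + 3 = 12$)
$\left(102 + 105\right) G{\left(L,13 \right)} = \left(102 + 105\right) 12 = 207 \cdot 12 = 2484$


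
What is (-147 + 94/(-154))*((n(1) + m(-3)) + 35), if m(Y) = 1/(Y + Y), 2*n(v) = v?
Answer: -1204796/231 ≈ -5215.6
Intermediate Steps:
n(v) = v/2
m(Y) = 1/(2*Y)
(-147 + 94/(-154))*((n(1) + m(-3)) + 35) = (-147 + 94/(-154))*(((½)*1 + (½)/(-3)) + 35) = (-147 + 94*(-1/154))*((½ + (½)*(-⅓)) + 35) = (-147 - 47/77)*((½ - ⅙) + 35) = -11366*(⅓ + 35)/77 = -11366/77*106/3 = -1204796/231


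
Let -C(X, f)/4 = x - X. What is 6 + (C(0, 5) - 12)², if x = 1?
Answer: 262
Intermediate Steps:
C(X, f) = -4 + 4*X (C(X, f) = -4*(1 - X) = -4 + 4*X)
6 + (C(0, 5) - 12)² = 6 + ((-4 + 4*0) - 12)² = 6 + ((-4 + 0) - 12)² = 6 + (-4 - 12)² = 6 + (-16)² = 6 + 256 = 262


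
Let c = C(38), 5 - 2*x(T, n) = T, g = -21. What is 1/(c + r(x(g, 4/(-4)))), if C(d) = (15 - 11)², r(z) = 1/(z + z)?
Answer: 26/417 ≈ 0.062350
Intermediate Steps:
x(T, n) = 5/2 - T/2
r(z) = 1/(2*z)
C(d) = 16 (C(d) = 4² = 16)
c = 16
1/(c + r(x(g, 4/(-4)))) = 1/(16 + 1/(2*(5/2 - ½*(-21)))) = 1/(16 + 1/(2*(5/2 + 21/2))) = 1/(16 + (½)/13) = 1/(16 + (½)*(1/13)) = 1/(16 + 1/26) = 1/(417/26) = 26/417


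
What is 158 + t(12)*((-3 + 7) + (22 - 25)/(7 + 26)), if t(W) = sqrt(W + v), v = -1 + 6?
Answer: 158 + 43*sqrt(17)/11 ≈ 174.12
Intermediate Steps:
v = 5
t(W) = sqrt(5 + W) (t(W) = sqrt(W + 5) = sqrt(5 + W))
158 + t(12)*((-3 + 7) + (22 - 25)/(7 + 26)) = 158 + sqrt(5 + 12)*((-3 + 7) + (22 - 25)/(7 + 26)) = 158 + sqrt(17)*(4 - 3/33) = 158 + sqrt(17)*(4 - 3*1/33) = 158 + sqrt(17)*(4 - 1/11) = 158 + sqrt(17)*(43/11) = 158 + 43*sqrt(17)/11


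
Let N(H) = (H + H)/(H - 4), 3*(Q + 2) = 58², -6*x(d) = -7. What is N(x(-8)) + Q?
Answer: 57044/51 ≈ 1118.5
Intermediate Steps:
x(d) = 7/6 (x(d) = -⅙*(-7) = 7/6)
Q = 3358/3 (Q = -2 + (⅓)*58² = -2 + (⅓)*3364 = -2 + 3364/3 = 3358/3 ≈ 1119.3)
N(H) = 2*H/(-4 + H) (N(H) = (2*H)/(-4 + H) = 2*H/(-4 + H))
N(x(-8)) + Q = 2*(7/6)/(-4 + 7/6) + 3358/3 = 2*(7/6)/(-17/6) + 3358/3 = 2*(7/6)*(-6/17) + 3358/3 = -14/17 + 3358/3 = 57044/51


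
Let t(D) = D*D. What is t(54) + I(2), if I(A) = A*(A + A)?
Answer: 2924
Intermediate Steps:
t(D) = D**2
I(A) = 2*A**2 (I(A) = A*(2*A) = 2*A**2)
t(54) + I(2) = 54**2 + 2*2**2 = 2916 + 2*4 = 2916 + 8 = 2924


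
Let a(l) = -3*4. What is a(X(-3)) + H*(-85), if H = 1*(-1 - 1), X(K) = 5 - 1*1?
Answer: 158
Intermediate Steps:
X(K) = 4 (X(K) = 5 - 1 = 4)
a(l) = -12
H = -2 (H = 1*(-2) = -2)
a(X(-3)) + H*(-85) = -12 - 2*(-85) = -12 + 170 = 158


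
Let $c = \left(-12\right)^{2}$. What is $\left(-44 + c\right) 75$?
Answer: $7500$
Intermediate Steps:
$c = 144$
$\left(-44 + c\right) 75 = \left(-44 + 144\right) 75 = 100 \cdot 75 = 7500$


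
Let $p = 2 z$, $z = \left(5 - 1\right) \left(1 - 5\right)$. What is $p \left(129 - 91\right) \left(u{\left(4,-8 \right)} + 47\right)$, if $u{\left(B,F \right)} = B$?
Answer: $-62016$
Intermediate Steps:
$z = -16$ ($z = 4 \left(-4\right) = -16$)
$p = -32$ ($p = 2 \left(-16\right) = -32$)
$p \left(129 - 91\right) \left(u{\left(4,-8 \right)} + 47\right) = - 32 \left(129 - 91\right) \left(4 + 47\right) = - 32 \cdot 38 \cdot 51 = \left(-32\right) 1938 = -62016$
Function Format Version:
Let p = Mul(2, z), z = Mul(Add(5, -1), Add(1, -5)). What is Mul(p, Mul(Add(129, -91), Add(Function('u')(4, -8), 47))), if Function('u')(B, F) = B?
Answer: -62016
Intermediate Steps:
z = -16 (z = Mul(4, -4) = -16)
p = -32 (p = Mul(2, -16) = -32)
Mul(p, Mul(Add(129, -91), Add(Function('u')(4, -8), 47))) = Mul(-32, Mul(Add(129, -91), Add(4, 47))) = Mul(-32, Mul(38, 51)) = Mul(-32, 1938) = -62016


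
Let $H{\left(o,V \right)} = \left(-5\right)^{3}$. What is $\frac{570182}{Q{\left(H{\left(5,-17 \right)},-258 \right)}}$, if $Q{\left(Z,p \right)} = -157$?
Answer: $- \frac{570182}{157} \approx -3631.7$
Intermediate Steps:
$H{\left(o,V \right)} = -125$
$\frac{570182}{Q{\left(H{\left(5,-17 \right)},-258 \right)}} = \frac{570182}{-157} = 570182 \left(- \frac{1}{157}\right) = - \frac{570182}{157}$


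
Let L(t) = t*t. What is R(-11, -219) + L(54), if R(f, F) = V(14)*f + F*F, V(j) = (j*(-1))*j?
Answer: 53033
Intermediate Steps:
V(j) = -j**2 (V(j) = (-j)*j = -j**2)
L(t) = t**2
R(f, F) = F**2 - 196*f (R(f, F) = (-1*14**2)*f + F*F = (-1*196)*f + F**2 = -196*f + F**2 = F**2 - 196*f)
R(-11, -219) + L(54) = ((-219)**2 - 196*(-11)) + 54**2 = (47961 + 2156) + 2916 = 50117 + 2916 = 53033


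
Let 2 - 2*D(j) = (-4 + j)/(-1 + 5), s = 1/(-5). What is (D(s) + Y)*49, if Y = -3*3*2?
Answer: -32291/40 ≈ -807.28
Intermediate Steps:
s = -1/5 (s = 1*(-1/5) = -1/5 ≈ -0.20000)
Y = -18 (Y = -9*2 = -18)
D(j) = 3/2 - j/8 (D(j) = 1 - (-4 + j)/(2*(-1 + 5)) = 1 - (-4 + j)/(2*4) = 1 - (-1 + j/4)/2 = 1 + (1/2 - j/8) = 3/2 - j/8)
(D(s) + Y)*49 = ((3/2 - 1/8*(-1/5)) - 18)*49 = ((3/2 + 1/40) - 18)*49 = (61/40 - 18)*49 = -659/40*49 = -32291/40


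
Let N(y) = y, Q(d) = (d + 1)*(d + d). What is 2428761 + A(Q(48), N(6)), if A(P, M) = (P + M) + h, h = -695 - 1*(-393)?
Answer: 2433169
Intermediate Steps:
Q(d) = 2*d*(1 + d) (Q(d) = (1 + d)*(2*d) = 2*d*(1 + d))
h = -302 (h = -695 + 393 = -302)
A(P, M) = -302 + M + P (A(P, M) = (P + M) - 302 = (M + P) - 302 = -302 + M + P)
2428761 + A(Q(48), N(6)) = 2428761 + (-302 + 6 + 2*48*(1 + 48)) = 2428761 + (-302 + 6 + 2*48*49) = 2428761 + (-302 + 6 + 4704) = 2428761 + 4408 = 2433169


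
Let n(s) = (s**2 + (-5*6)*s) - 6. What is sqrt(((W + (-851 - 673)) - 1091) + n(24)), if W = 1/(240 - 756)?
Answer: I*sqrt(184049589)/258 ≈ 52.583*I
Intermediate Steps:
W = -1/516 (W = 1/(-516) = -1/516 ≈ -0.0019380)
n(s) = -6 + s**2 - 30*s (n(s) = (s**2 - 30*s) - 6 = -6 + s**2 - 30*s)
sqrt(((W + (-851 - 673)) - 1091) + n(24)) = sqrt(((-1/516 + (-851 - 673)) - 1091) + (-6 + 24**2 - 30*24)) = sqrt(((-1/516 - 1524) - 1091) + (-6 + 576 - 720)) = sqrt((-786385/516 - 1091) - 150) = sqrt(-1349341/516 - 150) = sqrt(-1426741/516) = I*sqrt(184049589)/258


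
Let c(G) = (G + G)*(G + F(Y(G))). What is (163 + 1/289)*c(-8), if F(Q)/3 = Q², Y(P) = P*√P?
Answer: 1163756032/289 ≈ 4.0268e+6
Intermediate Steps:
Y(P) = P^(3/2)
F(Q) = 3*Q²
c(G) = 2*G*(G + 3*G³) (c(G) = (G + G)*(G + 3*(G^(3/2))²) = (2*G)*(G + 3*G³) = 2*G*(G + 3*G³))
(163 + 1/289)*c(-8) = (163 + 1/289)*((-8)²*(2 + 6*(-8)²)) = (163 + 1/289)*(64*(2 + 6*64)) = 47108*(64*(2 + 384))/289 = 47108*(64*386)/289 = (47108/289)*24704 = 1163756032/289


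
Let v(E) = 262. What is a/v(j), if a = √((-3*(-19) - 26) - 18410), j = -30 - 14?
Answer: I*√18379/262 ≈ 0.51744*I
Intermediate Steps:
j = -44
a = I*√18379 (a = √((57 - 26) - 18410) = √(31 - 18410) = √(-18379) = I*√18379 ≈ 135.57*I)
a/v(j) = (I*√18379)/262 = (I*√18379)*(1/262) = I*√18379/262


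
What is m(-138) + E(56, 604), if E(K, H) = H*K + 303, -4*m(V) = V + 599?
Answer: 136047/4 ≈ 34012.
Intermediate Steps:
m(V) = -599/4 - V/4 (m(V) = -(V + 599)/4 = -(599 + V)/4 = -599/4 - V/4)
E(K, H) = 303 + H*K
m(-138) + E(56, 604) = (-599/4 - 1/4*(-138)) + (303 + 604*56) = (-599/4 + 69/2) + (303 + 33824) = -461/4 + 34127 = 136047/4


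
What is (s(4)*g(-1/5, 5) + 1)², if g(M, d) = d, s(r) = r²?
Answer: 6561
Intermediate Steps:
(s(4)*g(-1/5, 5) + 1)² = (4²*5 + 1)² = (16*5 + 1)² = (80 + 1)² = 81² = 6561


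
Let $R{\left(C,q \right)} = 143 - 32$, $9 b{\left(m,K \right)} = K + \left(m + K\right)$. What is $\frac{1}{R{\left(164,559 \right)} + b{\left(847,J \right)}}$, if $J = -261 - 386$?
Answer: $\frac{3}{184} \approx 0.016304$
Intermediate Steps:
$J = -647$ ($J = -261 - 386 = -647$)
$b{\left(m,K \right)} = \frac{m}{9} + \frac{2 K}{9}$ ($b{\left(m,K \right)} = \frac{K + \left(m + K\right)}{9} = \frac{K + \left(K + m\right)}{9} = \frac{m + 2 K}{9} = \frac{m}{9} + \frac{2 K}{9}$)
$R{\left(C,q \right)} = 111$ ($R{\left(C,q \right)} = 143 - 32 = 111$)
$\frac{1}{R{\left(164,559 \right)} + b{\left(847,J \right)}} = \frac{1}{111 + \left(\frac{1}{9} \cdot 847 + \frac{2}{9} \left(-647\right)\right)} = \frac{1}{111 + \left(\frac{847}{9} - \frac{1294}{9}\right)} = \frac{1}{111 - \frac{149}{3}} = \frac{1}{\frac{184}{3}} = \frac{3}{184}$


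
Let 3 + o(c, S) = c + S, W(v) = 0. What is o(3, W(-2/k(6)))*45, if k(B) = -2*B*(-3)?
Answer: 0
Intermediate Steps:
k(B) = 6*B
o(c, S) = -3 + S + c (o(c, S) = -3 + (c + S) = -3 + (S + c) = -3 + S + c)
o(3, W(-2/k(6)))*45 = (-3 + 0 + 3)*45 = 0*45 = 0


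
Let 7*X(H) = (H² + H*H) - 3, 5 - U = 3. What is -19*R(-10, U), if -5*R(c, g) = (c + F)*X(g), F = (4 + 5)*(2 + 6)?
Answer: 1178/7 ≈ 168.29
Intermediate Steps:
U = 2 (U = 5 - 1*3 = 5 - 3 = 2)
F = 72 (F = 9*8 = 72)
X(H) = -3/7 + 2*H²/7 (X(H) = ((H² + H*H) - 3)/7 = ((H² + H²) - 3)/7 = (2*H² - 3)/7 = (-3 + 2*H²)/7 = -3/7 + 2*H²/7)
R(c, g) = -(72 + c)*(-3/7 + 2*g²/7)/5 (R(c, g) = -(c + 72)*(-3/7 + 2*g²/7)/5 = -(72 + c)*(-3/7 + 2*g²/7)/5)
-19*R(-10, U) = -(-19)*(-3 + 2*2²)*(72 - 10)/35 = -(-19)*(-3 + 2*4)*62/35 = -(-19)*(-3 + 8)*62/35 = -(-19)*5*62/35 = -19*(-62/7) = 1178/7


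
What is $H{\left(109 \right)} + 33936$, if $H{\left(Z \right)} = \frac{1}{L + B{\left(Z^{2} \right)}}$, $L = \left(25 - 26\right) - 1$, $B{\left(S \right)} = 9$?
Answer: $\frac{237553}{7} \approx 33936.0$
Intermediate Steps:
$L = -2$ ($L = -1 - 1 = -2$)
$H{\left(Z \right)} = \frac{1}{7}$ ($H{\left(Z \right)} = \frac{1}{-2 + 9} = \frac{1}{7}$)
$H{\left(109 \right)} + 33936 = \frac{1}{7} + 33936 = \frac{237553}{7}$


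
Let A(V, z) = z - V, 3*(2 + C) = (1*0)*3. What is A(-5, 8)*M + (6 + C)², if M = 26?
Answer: 354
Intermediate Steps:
C = -2 (C = -2 + ((1*0)*3)/3 = -2 + (0*3)/3 = -2 + (⅓)*0 = -2 + 0 = -2)
A(-5, 8)*M + (6 + C)² = (8 - 1*(-5))*26 + (6 - 2)² = (8 + 5)*26 + 4² = 13*26 + 16 = 338 + 16 = 354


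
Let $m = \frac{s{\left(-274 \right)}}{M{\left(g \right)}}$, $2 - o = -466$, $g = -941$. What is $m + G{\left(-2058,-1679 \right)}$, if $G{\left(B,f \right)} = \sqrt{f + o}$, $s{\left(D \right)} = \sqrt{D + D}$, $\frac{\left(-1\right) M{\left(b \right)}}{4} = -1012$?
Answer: $i \left(\sqrt{1211} + \frac{\sqrt{137}}{2024}\right) \approx 34.805 i$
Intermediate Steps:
$M{\left(b \right)} = 4048$ ($M{\left(b \right)} = \left(-4\right) \left(-1012\right) = 4048$)
$o = 468$ ($o = 2 - -466 = 2 + 466 = 468$)
$s{\left(D \right)} = \sqrt{2} \sqrt{D}$ ($s{\left(D \right)} = \sqrt{2 D} = \sqrt{2} \sqrt{D}$)
$G{\left(B,f \right)} = \sqrt{468 + f}$ ($G{\left(B,f \right)} = \sqrt{f + 468} = \sqrt{468 + f}$)
$m = \frac{i \sqrt{137}}{2024}$ ($m = \frac{\sqrt{2} \sqrt{-274}}{4048} = \sqrt{2} i \sqrt{274} \cdot \frac{1}{4048} = 2 i \sqrt{137} \cdot \frac{1}{4048} = \frac{i \sqrt{137}}{2024} \approx 0.005783 i$)
$m + G{\left(-2058,-1679 \right)} = \frac{i \sqrt{137}}{2024} + \sqrt{468 - 1679} = \frac{i \sqrt{137}}{2024} + \sqrt{-1211} = \frac{i \sqrt{137}}{2024} + i \sqrt{1211} = i \sqrt{1211} + \frac{i \sqrt{137}}{2024}$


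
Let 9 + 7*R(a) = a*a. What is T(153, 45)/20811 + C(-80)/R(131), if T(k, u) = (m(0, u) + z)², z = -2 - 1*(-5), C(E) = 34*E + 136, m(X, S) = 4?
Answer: -6706945/6374112 ≈ -1.0522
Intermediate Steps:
C(E) = 136 + 34*E
R(a) = -9/7 + a²/7 (R(a) = -9/7 + (a*a)/7 = -9/7 + a²/7)
z = 3 (z = -2 + 5 = 3)
T(k, u) = 49 (T(k, u) = (4 + 3)² = 7² = 49)
T(153, 45)/20811 + C(-80)/R(131) = 49/20811 + (136 + 34*(-80))/(-9/7 + (⅐)*131²) = 49*(1/20811) + (136 - 2720)/(-9/7 + (⅐)*17161) = 7/2973 - 2584/(-9/7 + 17161/7) = 7/2973 - 2584/17152/7 = 7/2973 - 2584*7/17152 = 7/2973 - 2261/2144 = -6706945/6374112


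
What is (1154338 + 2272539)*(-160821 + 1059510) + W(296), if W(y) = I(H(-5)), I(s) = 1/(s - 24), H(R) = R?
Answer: 89311203263336/29 ≈ 3.0797e+12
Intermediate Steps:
I(s) = 1/(-24 + s)
W(y) = -1/29 (W(y) = 1/(-24 - 5) = 1/(-29) = -1/29)
(1154338 + 2272539)*(-160821 + 1059510) + W(296) = (1154338 + 2272539)*(-160821 + 1059510) - 1/29 = 3426877*898689 - 1/29 = 3079696664253 - 1/29 = 89311203263336/29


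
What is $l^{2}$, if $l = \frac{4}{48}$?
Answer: $\frac{1}{144} \approx 0.0069444$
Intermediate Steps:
$l = \frac{1}{12}$ ($l = 4 \cdot \frac{1}{48} = \frac{1}{12} \approx 0.083333$)
$l^{2} = \left(\frac{1}{12}\right)^{2} = \frac{1}{144}$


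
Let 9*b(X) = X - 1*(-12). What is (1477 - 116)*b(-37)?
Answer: -34025/9 ≈ -3780.6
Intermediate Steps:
b(X) = 4/3 + X/9 (b(X) = (X - 1*(-12))/9 = (X + 12)/9 = (12 + X)/9 = 4/3 + X/9)
(1477 - 116)*b(-37) = (1477 - 116)*(4/3 + (1/9)*(-37)) = 1361*(4/3 - 37/9) = 1361*(-25/9) = -34025/9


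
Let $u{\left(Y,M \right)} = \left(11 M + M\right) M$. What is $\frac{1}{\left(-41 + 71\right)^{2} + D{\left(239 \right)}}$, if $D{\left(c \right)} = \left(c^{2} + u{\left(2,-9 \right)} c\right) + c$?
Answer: $\frac{1}{290568} \approx 3.4415 \cdot 10^{-6}$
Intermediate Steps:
$u{\left(Y,M \right)} = 12 M^{2}$ ($u{\left(Y,M \right)} = 12 M M = 12 M^{2}$)
$D{\left(c \right)} = c^{2} + 973 c$ ($D{\left(c \right)} = \left(c^{2} + 12 \left(-9\right)^{2} c\right) + c = \left(c^{2} + 12 \cdot 81 c\right) + c = \left(c^{2} + 972 c\right) + c = c^{2} + 973 c$)
$\frac{1}{\left(-41 + 71\right)^{2} + D{\left(239 \right)}} = \frac{1}{\left(-41 + 71\right)^{2} + 239 \left(973 + 239\right)} = \frac{1}{30^{2} + 239 \cdot 1212} = \frac{1}{900 + 289668} = \frac{1}{290568}$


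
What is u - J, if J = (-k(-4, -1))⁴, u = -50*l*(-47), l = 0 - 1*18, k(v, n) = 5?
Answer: -42925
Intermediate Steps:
l = -18 (l = 0 - 18 = -18)
u = -42300 (u = -50*(-18)*(-47) = 900*(-47) = -42300)
J = 625 (J = (-1*5)⁴ = (-5)⁴ = 625)
u - J = -42300 - 1*625 = -42300 - 625 = -42925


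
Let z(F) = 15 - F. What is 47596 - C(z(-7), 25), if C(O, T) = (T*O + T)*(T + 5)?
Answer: 30346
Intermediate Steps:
C(O, T) = (5 + T)*(T + O*T) (C(O, T) = (O*T + T)*(5 + T) = (T + O*T)*(5 + T) = (5 + T)*(T + O*T))
47596 - C(z(-7), 25) = 47596 - 25*(5 + 25 + 5*(15 - 1*(-7)) + (15 - 1*(-7))*25) = 47596 - 25*(5 + 25 + 5*(15 + 7) + (15 + 7)*25) = 47596 - 25*(5 + 25 + 5*22 + 22*25) = 47596 - 25*(5 + 25 + 110 + 550) = 47596 - 25*690 = 47596 - 1*17250 = 47596 - 17250 = 30346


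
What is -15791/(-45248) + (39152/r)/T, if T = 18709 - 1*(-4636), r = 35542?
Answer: 936000445699/2681680863680 ≈ 0.34903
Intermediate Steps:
T = 23345 (T = 18709 + 4636 = 23345)
-15791/(-45248) + (39152/r)/T = -15791/(-45248) + (39152/35542)/23345 = -15791*(-1/45248) + (39152*(1/35542))*(1/23345) = 15791/45248 + (19576/17771)*(1/23345) = 15791/45248 + 19576/414863995 = 936000445699/2681680863680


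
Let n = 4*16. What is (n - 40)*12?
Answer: 288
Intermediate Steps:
n = 64
(n - 40)*12 = (64 - 40)*12 = 24*12 = 288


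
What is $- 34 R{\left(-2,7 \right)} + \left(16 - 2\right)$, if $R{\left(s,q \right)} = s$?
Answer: $82$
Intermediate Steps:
$- 34 R{\left(-2,7 \right)} + \left(16 - 2\right) = \left(-34\right) \left(-2\right) + \left(16 - 2\right) = 68 + \left(16 - 2\right) = 68 + 14 = 82$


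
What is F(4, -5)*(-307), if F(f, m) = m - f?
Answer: 2763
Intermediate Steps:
F(4, -5)*(-307) = (-5 - 1*4)*(-307) = (-5 - 4)*(-307) = -9*(-307) = 2763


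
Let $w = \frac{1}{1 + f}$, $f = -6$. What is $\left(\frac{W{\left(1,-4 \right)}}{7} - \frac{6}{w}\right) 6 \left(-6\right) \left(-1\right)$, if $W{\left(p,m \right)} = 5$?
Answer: $\frac{7740}{7} \approx 1105.7$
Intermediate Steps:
$w = - \frac{1}{5}$ ($w = \frac{1}{1 - 6} = \frac{1}{-5} = - \frac{1}{5} \approx -0.2$)
$\left(\frac{W{\left(1,-4 \right)}}{7} - \frac{6}{w}\right) 6 \left(-6\right) \left(-1\right) = \left(\frac{5}{7} - \frac{6}{- \frac{1}{5}}\right) 6 \left(-6\right) \left(-1\right) = \left(5 \cdot \frac{1}{7} - -30\right) 6 \left(-6\right) \left(-1\right) = \left(\frac{5}{7} + 30\right) 6 \left(-6\right) \left(-1\right) = \frac{215}{7} \cdot 6 \left(-6\right) \left(-1\right) = \frac{1290}{7} \left(-6\right) \left(-1\right) = \left(- \frac{7740}{7}\right) \left(-1\right) = \frac{7740}{7}$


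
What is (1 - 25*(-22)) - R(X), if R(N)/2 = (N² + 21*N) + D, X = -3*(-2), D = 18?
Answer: 191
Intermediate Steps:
X = 6
R(N) = 36 + 2*N² + 42*N (R(N) = 2*((N² + 21*N) + 18) = 2*(18 + N² + 21*N) = 36 + 2*N² + 42*N)
(1 - 25*(-22)) - R(X) = (1 - 25*(-22)) - (36 + 2*6² + 42*6) = (1 + 550) - (36 + 2*36 + 252) = 551 - (36 + 72 + 252) = 551 - 1*360 = 551 - 360 = 191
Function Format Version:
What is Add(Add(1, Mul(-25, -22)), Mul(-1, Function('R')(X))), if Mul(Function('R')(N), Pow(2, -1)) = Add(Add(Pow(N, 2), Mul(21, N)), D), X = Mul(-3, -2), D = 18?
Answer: 191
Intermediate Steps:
X = 6
Function('R')(N) = Add(36, Mul(2, Pow(N, 2)), Mul(42, N)) (Function('R')(N) = Mul(2, Add(Add(Pow(N, 2), Mul(21, N)), 18)) = Mul(2, Add(18, Pow(N, 2), Mul(21, N))) = Add(36, Mul(2, Pow(N, 2)), Mul(42, N)))
Add(Add(1, Mul(-25, -22)), Mul(-1, Function('R')(X))) = Add(Add(1, Mul(-25, -22)), Mul(-1, Add(36, Mul(2, Pow(6, 2)), Mul(42, 6)))) = Add(Add(1, 550), Mul(-1, Add(36, Mul(2, 36), 252))) = Add(551, Mul(-1, Add(36, 72, 252))) = Add(551, Mul(-1, 360)) = Add(551, -360) = 191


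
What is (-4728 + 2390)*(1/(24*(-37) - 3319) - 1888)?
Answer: 2652900878/601 ≈ 4.4141e+6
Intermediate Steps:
(-4728 + 2390)*(1/(24*(-37) - 3319) - 1888) = -2338*(1/(-888 - 3319) - 1888) = -2338*(1/(-4207) - 1888) = -2338*(-1/4207 - 1888) = -2338*(-7942817/4207) = 2652900878/601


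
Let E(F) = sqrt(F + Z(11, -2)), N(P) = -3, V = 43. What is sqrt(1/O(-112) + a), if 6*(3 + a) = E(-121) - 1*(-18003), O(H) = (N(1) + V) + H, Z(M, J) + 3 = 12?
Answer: sqrt(431638 + 96*I*sqrt(7))/12 ≈ 54.749 + 0.016108*I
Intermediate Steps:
Z(M, J) = 9 (Z(M, J) = -3 + 12 = 9)
E(F) = sqrt(9 + F) (E(F) = sqrt(F + 9) = sqrt(9 + F))
O(H) = 40 + H (O(H) = (-3 + 43) + H = 40 + H)
a = 5995/2 + 2*I*sqrt(7)/3 (a = -3 + (sqrt(9 - 121) - 1*(-18003))/6 = -3 + (sqrt(-112) + 18003)/6 = -3 + (4*I*sqrt(7) + 18003)/6 = -3 + (18003 + 4*I*sqrt(7))/6 = -3 + (6001/2 + 2*I*sqrt(7)/3) = 5995/2 + 2*I*sqrt(7)/3 ≈ 2997.5 + 1.7638*I)
sqrt(1/O(-112) + a) = sqrt(1/(40 - 112) + (5995/2 + 2*I*sqrt(7)/3)) = sqrt(1/(-72) + (5995/2 + 2*I*sqrt(7)/3)) = sqrt(-1/72 + (5995/2 + 2*I*sqrt(7)/3)) = sqrt(215819/72 + 2*I*sqrt(7)/3)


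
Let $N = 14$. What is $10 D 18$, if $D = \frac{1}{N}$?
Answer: $\frac{90}{7} \approx 12.857$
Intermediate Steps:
$D = \frac{1}{14} \approx 0.071429$
$10 D 18 = 10 \cdot \frac{1}{14} \cdot 18 = \frac{5}{7} \cdot 18 = \frac{90}{7}$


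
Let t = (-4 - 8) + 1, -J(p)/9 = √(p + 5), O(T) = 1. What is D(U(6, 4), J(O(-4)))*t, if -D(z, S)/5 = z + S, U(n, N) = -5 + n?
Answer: 55 - 495*√6 ≈ -1157.5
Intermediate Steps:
J(p) = -9*√(5 + p) (J(p) = -9*√(p + 5) = -9*√(5 + p))
t = -11 (t = -12 + 1 = -11)
D(z, S) = -5*S - 5*z (D(z, S) = -5*(z + S) = -5*(S + z) = -5*S - 5*z)
D(U(6, 4), J(O(-4)))*t = (-(-45)*√(5 + 1) - 5*(-5 + 6))*(-11) = (-(-45)*√6 - 5*1)*(-11) = (45*√6 - 5)*(-11) = (-5 + 45*√6)*(-11) = 55 - 495*√6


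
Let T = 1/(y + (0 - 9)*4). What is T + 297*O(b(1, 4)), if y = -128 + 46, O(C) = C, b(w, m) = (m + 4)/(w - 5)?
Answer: -70093/118 ≈ -594.01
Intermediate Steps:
b(w, m) = (4 + m)/(-5 + w)
y = -82
T = -1/118 (T = 1/(-82 + (0 - 9)*4) = 1/(-82 - 9*4) = 1/(-82 - 36) = 1/(-118) = -1/118 ≈ -0.0084746)
T + 297*O(b(1, 4)) = -1/118 + 297*((4 + 4)/(-5 + 1)) = -1/118 + 297*(8/(-4)) = -1/118 + 297*(-1/4*8) = -1/118 + 297*(-2) = -1/118 - 594 = -70093/118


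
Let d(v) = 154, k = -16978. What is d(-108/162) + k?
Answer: -16824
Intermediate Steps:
d(-108/162) + k = 154 - 16978 = -16824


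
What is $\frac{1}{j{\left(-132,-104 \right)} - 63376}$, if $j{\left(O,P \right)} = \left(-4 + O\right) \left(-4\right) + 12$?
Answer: $- \frac{1}{62820} \approx -1.5918 \cdot 10^{-5}$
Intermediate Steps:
$j{\left(O,P \right)} = 28 - 4 O$ ($j{\left(O,P \right)} = \left(16 - 4 O\right) + 12 = 28 - 4 O$)
$\frac{1}{j{\left(-132,-104 \right)} - 63376} = \frac{1}{\left(28 - -528\right) - 63376} = \frac{1}{\left(28 + 528\right) - 63376} = \frac{1}{556 - 63376} = \frac{1}{-62820} = - \frac{1}{62820}$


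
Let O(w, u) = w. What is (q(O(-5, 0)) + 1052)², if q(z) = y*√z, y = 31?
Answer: 1101899 + 65224*I*√5 ≈ 1.1019e+6 + 1.4585e+5*I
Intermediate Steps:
q(z) = 31*√z
(q(O(-5, 0)) + 1052)² = (31*√(-5) + 1052)² = (31*(I*√5) + 1052)² = (31*I*√5 + 1052)² = (1052 + 31*I*√5)²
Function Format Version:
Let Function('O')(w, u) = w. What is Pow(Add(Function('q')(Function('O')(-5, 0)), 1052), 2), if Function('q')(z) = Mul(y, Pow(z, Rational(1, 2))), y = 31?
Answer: Add(1101899, Mul(65224, I, Pow(5, Rational(1, 2)))) ≈ Add(1.1019e+6, Mul(1.4585e+5, I))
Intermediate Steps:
Function('q')(z) = Mul(31, Pow(z, Rational(1, 2)))
Pow(Add(Function('q')(Function('O')(-5, 0)), 1052), 2) = Pow(Add(Mul(31, Pow(-5, Rational(1, 2))), 1052), 2) = Pow(Add(Mul(31, Mul(I, Pow(5, Rational(1, 2)))), 1052), 2) = Pow(Add(Mul(31, I, Pow(5, Rational(1, 2))), 1052), 2) = Pow(Add(1052, Mul(31, I, Pow(5, Rational(1, 2)))), 2)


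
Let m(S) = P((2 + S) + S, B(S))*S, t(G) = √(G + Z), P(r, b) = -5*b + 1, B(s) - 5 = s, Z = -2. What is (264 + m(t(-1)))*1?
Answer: 279 - 24*I*√3 ≈ 279.0 - 41.569*I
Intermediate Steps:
B(s) = 5 + s
P(r, b) = 1 - 5*b
t(G) = √(-2 + G) (t(G) = √(G - 2) = √(-2 + G))
m(S) = S*(-24 - 5*S) (m(S) = (1 - 5*(5 + S))*S = (1 + (-25 - 5*S))*S = (-24 - 5*S)*S = S*(-24 - 5*S))
(264 + m(t(-1)))*1 = (264 - √(-2 - 1)*(24 + 5*√(-2 - 1)))*1 = (264 - √(-3)*(24 + 5*√(-3)))*1 = (264 - I*√3*(24 + 5*(I*√3)))*1 = (264 - I*√3*(24 + 5*I*√3))*1 = 264 - I*√3*(24 + 5*I*√3)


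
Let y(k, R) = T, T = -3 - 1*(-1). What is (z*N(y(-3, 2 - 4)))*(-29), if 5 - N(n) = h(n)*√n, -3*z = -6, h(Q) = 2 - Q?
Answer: -290 + 232*I*√2 ≈ -290.0 + 328.1*I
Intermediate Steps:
z = 2 (z = -⅓*(-6) = 2)
T = -2 (T = -3 + 1 = -2)
y(k, R) = -2
N(n) = 5 - √n*(2 - n) (N(n) = 5 - (2 - n)*√n = 5 - √n*(2 - n))
(z*N(y(-3, 2 - 4)))*(-29) = (2*(5 + √(-2)*(-2 - 2)))*(-29) = (2*(5 + (I*√2)*(-4)))*(-29) = (2*(5 - 4*I*√2))*(-29) = (10 - 8*I*√2)*(-29) = -290 + 232*I*√2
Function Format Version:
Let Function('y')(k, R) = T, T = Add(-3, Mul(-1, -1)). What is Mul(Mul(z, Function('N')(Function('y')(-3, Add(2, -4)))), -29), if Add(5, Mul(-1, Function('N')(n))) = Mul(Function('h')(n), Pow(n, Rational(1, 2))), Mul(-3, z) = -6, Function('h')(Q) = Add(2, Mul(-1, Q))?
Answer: Add(-290, Mul(232, I, Pow(2, Rational(1, 2)))) ≈ Add(-290.00, Mul(328.10, I))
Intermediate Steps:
z = 2 (z = Mul(Rational(-1, 3), -6) = 2)
T = -2 (T = Add(-3, 1) = -2)
Function('y')(k, R) = -2
Function('N')(n) = Add(5, Mul(-1, Pow(n, Rational(1, 2)), Add(2, Mul(-1, n)))) (Function('N')(n) = Add(5, Mul(-1, Mul(Add(2, Mul(-1, n)), Pow(n, Rational(1, 2))))) = Add(5, Mul(-1, Mul(Pow(n, Rational(1, 2)), Add(2, Mul(-1, n))))) = Add(5, Mul(-1, Pow(n, Rational(1, 2)), Add(2, Mul(-1, n)))))
Mul(Mul(z, Function('N')(Function('y')(-3, Add(2, -4)))), -29) = Mul(Mul(2, Add(5, Mul(Pow(-2, Rational(1, 2)), Add(-2, -2)))), -29) = Mul(Mul(2, Add(5, Mul(Mul(I, Pow(2, Rational(1, 2))), -4))), -29) = Mul(Mul(2, Add(5, Mul(-4, I, Pow(2, Rational(1, 2))))), -29) = Mul(Add(10, Mul(-8, I, Pow(2, Rational(1, 2)))), -29) = Add(-290, Mul(232, I, Pow(2, Rational(1, 2))))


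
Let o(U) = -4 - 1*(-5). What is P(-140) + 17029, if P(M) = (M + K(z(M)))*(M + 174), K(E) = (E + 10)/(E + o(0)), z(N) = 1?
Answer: 12456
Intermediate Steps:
o(U) = 1 (o(U) = -4 + 5 = 1)
K(E) = (10 + E)/(1 + E) (K(E) = (E + 10)/(E + 1) = (10 + E)/(1 + E))
P(M) = (174 + M)*(11/2 + M) (P(M) = (M + (10 + 1)/(1 + 1))*(M + 174) = (M + 11/2)*(174 + M) = (11/2 + M)*(174 + M) = (174 + M)*(11/2 + M))
P(-140) + 17029 = (957 + (-140)² + (359/2)*(-140)) + 17029 = (957 + 19600 - 25130) + 17029 = -4573 + 17029 = 12456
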